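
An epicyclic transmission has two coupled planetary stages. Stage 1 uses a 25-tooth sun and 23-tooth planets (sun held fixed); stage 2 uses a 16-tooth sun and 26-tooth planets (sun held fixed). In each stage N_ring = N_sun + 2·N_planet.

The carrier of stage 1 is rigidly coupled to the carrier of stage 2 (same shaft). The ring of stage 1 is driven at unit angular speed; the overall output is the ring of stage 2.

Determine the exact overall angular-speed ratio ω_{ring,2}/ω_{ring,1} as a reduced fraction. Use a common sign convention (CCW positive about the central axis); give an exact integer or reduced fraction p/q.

497/544

Stage 1: N_ring = 25 + 2·23 = 71
Stage 1: 25(ω_s−ω_c) = −71(ω_r−ω_c),  ω_s=0, ω_r=1
Stage 1: 25(0−ω_c) = −71(1−ω_c)  ⇒  96ω_c = 71  ⇒  ω_c = 71/96
  ⇒ ω_c¹/ω_r¹ = 71/96
Stage 2: N_ring = 16 + 2·26 = 68
Stage 2: 16(ω_s−ω_c) = −68(ω_r−ω_c),  ω_s=0, ω_c=1
Stage 2: ω_r = 1 − (16/68)(0−1) = 21/17
  ⇒ ω_r²/ω_c² = 21/17
Coupling ω_c² = ω_c¹ ⇒ overall = 71/96 × 21/17 = 497/544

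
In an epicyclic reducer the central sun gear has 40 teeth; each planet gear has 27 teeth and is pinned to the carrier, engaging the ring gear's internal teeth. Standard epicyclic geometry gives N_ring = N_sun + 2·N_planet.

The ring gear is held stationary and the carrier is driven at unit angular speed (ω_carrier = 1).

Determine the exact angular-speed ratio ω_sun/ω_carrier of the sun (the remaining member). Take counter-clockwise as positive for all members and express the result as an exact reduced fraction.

67/20

N_ring = 40 + 2·27 = 94
40(ω_s−ω_c) = −94(ω_r−ω_c),  ω_r=0, ω_c=1
ω_s = 1 − (94/40)(0−1) = 67/20
ω_s/ω_c = 67/20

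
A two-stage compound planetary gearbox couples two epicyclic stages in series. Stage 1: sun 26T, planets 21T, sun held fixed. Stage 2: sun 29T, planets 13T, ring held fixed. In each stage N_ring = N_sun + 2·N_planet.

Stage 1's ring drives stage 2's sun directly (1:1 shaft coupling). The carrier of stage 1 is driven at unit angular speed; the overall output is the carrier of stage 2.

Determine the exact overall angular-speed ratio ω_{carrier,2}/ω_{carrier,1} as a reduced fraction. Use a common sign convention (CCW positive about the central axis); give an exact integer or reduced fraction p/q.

Stage 1: N_ring = 26 + 2·21 = 68
Stage 1: 26(ω_s−ω_c) = −68(ω_r−ω_c),  ω_s=0, ω_c=1
Stage 1: ω_r = 1 − (26/68)(0−1) = 47/34
  ⇒ ω_r¹/ω_c¹ = 47/34
Stage 2: N_ring = 29 + 2·13 = 55
Stage 2: 29(ω_s−ω_c) = −55(ω_r−ω_c),  ω_r=0, ω_s=1
Stage 2: 29(1−ω_c) = −55(0−ω_c)  ⇒  84ω_c = 29  ⇒  ω_c = 29/84
  ⇒ ω_c²/ω_s² = 29/84
Coupling ω_s² = ω_r¹ ⇒ overall = 47/34 × 29/84 = 1363/2856

1363/2856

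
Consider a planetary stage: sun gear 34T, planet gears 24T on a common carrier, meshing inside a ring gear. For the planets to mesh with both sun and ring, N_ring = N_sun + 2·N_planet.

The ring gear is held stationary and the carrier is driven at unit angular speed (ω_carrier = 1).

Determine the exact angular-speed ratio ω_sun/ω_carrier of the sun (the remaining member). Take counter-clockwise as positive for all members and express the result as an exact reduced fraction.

58/17

N_ring = 34 + 2·24 = 82
34(ω_s−ω_c) = −82(ω_r−ω_c),  ω_r=0, ω_c=1
ω_s = 1 − (82/34)(0−1) = 58/17
ω_s/ω_c = 58/17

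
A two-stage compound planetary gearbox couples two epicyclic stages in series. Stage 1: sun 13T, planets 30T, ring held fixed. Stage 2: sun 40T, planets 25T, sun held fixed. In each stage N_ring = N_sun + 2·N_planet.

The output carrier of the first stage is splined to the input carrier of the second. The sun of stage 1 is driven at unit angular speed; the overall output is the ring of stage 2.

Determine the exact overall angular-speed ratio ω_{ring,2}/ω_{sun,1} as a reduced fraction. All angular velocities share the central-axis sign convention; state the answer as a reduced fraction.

Stage 1: N_ring = 13 + 2·30 = 73
Stage 1: 13(ω_s−ω_c) = −73(ω_r−ω_c),  ω_r=0, ω_s=1
Stage 1: 13(1−ω_c) = −73(0−ω_c)  ⇒  86ω_c = 13  ⇒  ω_c = 13/86
  ⇒ ω_c¹/ω_s¹ = 13/86
Stage 2: N_ring = 40 + 2·25 = 90
Stage 2: 40(ω_s−ω_c) = −90(ω_r−ω_c),  ω_s=0, ω_c=1
Stage 2: ω_r = 1 − (40/90)(0−1) = 13/9
  ⇒ ω_r²/ω_c² = 13/9
Coupling ω_c² = ω_c¹ ⇒ overall = 13/86 × 13/9 = 169/774

169/774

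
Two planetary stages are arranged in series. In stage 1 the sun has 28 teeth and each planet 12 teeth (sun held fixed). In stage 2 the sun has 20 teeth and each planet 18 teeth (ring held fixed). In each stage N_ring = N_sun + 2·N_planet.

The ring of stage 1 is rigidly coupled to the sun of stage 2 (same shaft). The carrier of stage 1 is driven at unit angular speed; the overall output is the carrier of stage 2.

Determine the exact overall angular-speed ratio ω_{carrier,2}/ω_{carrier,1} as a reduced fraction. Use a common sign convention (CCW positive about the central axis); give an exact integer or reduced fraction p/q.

Stage 1: N_ring = 28 + 2·12 = 52
Stage 1: 28(ω_s−ω_c) = −52(ω_r−ω_c),  ω_s=0, ω_c=1
Stage 1: ω_r = 1 − (28/52)(0−1) = 20/13
  ⇒ ω_r¹/ω_c¹ = 20/13
Stage 2: N_ring = 20 + 2·18 = 56
Stage 2: 20(ω_s−ω_c) = −56(ω_r−ω_c),  ω_r=0, ω_s=1
Stage 2: 20(1−ω_c) = −56(0−ω_c)  ⇒  76ω_c = 20  ⇒  ω_c = 5/19
  ⇒ ω_c²/ω_s² = 5/19
Coupling ω_s² = ω_r¹ ⇒ overall = 20/13 × 5/19 = 100/247

100/247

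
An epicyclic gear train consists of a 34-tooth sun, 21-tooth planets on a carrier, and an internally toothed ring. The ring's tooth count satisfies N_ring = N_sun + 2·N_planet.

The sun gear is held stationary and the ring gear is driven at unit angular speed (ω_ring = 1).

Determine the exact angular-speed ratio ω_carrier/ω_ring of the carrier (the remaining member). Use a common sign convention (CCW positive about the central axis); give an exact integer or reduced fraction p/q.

N_ring = 34 + 2·21 = 76
34(ω_s−ω_c) = −76(ω_r−ω_c),  ω_s=0, ω_r=1
34(0−ω_c) = −76(1−ω_c)  ⇒  110ω_c = 76  ⇒  ω_c = 38/55
ω_c/ω_r = 38/55

38/55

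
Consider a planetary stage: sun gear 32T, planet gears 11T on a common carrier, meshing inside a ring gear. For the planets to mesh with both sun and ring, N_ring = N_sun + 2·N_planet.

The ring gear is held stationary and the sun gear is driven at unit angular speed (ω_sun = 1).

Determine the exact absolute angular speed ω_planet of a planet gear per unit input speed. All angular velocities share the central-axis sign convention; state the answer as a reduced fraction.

N_ring = 32 + 2·11 = 54
32(ω_s−ω_c) = −54(ω_r−ω_c),  ω_r=0, ω_s=1
32(1−ω_c) = −54(0−ω_c)  ⇒  86ω_c = 32  ⇒  ω_c = 16/43
sun–planet: 32·(1−16/43) = −11·(ω_p−ω_c)  ⇒  ω_p−ω_c = −(32/11)·(27/43) = -864/473
ω_p = 16/43 − 864/473 = -16/11

-16/11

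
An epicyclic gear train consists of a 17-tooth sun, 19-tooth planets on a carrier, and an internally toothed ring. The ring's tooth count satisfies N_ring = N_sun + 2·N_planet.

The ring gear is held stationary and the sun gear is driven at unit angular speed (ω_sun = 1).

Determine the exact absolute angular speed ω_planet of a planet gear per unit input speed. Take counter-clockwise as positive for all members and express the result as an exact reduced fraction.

-17/38

N_ring = 17 + 2·19 = 55
17(ω_s−ω_c) = −55(ω_r−ω_c),  ω_r=0, ω_s=1
17(1−ω_c) = −55(0−ω_c)  ⇒  72ω_c = 17  ⇒  ω_c = 17/72
sun–planet: 17·(1−17/72) = −19·(ω_p−ω_c)  ⇒  ω_p−ω_c = −(17/19)·(55/72) = -935/1368
ω_p = 17/72 − 935/1368 = -17/38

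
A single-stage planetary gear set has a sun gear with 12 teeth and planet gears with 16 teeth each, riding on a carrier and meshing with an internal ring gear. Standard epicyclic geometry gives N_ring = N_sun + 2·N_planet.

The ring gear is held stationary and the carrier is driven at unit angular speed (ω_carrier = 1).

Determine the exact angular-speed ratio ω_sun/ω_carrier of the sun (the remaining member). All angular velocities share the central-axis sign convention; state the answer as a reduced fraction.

N_ring = 12 + 2·16 = 44
12(ω_s−ω_c) = −44(ω_r−ω_c),  ω_r=0, ω_c=1
ω_s = 1 − (44/12)(0−1) = 14/3
ω_s/ω_c = 14/3

14/3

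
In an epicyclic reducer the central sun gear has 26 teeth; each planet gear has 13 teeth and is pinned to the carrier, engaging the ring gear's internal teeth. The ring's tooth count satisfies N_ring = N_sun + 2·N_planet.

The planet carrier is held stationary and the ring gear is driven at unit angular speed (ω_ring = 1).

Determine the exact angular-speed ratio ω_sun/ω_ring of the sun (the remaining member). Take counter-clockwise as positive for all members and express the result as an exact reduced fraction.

N_ring = 26 + 2·13 = 52
26(ω_s−ω_c) = −52(ω_r−ω_c),  ω_c=0, ω_r=1
ω_s = 0 − (52/26)(1−0) = -2
ω_s/ω_r = -2

-2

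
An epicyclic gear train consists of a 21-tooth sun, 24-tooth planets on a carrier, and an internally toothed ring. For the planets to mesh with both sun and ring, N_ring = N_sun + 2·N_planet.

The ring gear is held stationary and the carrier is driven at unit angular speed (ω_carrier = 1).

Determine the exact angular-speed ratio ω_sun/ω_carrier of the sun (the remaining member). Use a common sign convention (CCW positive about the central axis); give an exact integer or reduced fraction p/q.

N_ring = 21 + 2·24 = 69
21(ω_s−ω_c) = −69(ω_r−ω_c),  ω_r=0, ω_c=1
ω_s = 1 − (69/21)(0−1) = 30/7
ω_s/ω_c = 30/7

30/7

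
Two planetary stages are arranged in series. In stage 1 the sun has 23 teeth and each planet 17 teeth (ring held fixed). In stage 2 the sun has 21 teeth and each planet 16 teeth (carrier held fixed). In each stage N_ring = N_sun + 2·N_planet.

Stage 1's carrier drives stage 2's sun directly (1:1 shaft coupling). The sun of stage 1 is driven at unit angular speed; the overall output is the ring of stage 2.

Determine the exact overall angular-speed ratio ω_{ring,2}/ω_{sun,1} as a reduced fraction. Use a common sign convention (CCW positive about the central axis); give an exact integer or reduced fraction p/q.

Stage 1: N_ring = 23 + 2·17 = 57
Stage 1: 23(ω_s−ω_c) = −57(ω_r−ω_c),  ω_r=0, ω_s=1
Stage 1: 23(1−ω_c) = −57(0−ω_c)  ⇒  80ω_c = 23  ⇒  ω_c = 23/80
  ⇒ ω_c¹/ω_s¹ = 23/80
Stage 2: N_ring = 21 + 2·16 = 53
Stage 2: 21(ω_s−ω_c) = −53(ω_r−ω_c),  ω_c=0, ω_s=1
Stage 2: ω_r = 0 − (21/53)(1−0) = -21/53
  ⇒ ω_r²/ω_s² = -21/53
Coupling ω_s² = ω_c¹ ⇒ overall = 23/80 × -21/53 = -483/4240

-483/4240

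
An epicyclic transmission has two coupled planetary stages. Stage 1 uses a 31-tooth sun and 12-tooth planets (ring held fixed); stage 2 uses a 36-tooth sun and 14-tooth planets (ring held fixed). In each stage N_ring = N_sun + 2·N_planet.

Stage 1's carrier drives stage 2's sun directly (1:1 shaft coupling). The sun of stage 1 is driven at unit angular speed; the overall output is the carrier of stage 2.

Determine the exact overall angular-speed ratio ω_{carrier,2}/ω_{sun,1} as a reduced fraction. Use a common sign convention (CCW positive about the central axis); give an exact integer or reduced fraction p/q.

279/2150

Stage 1: N_ring = 31 + 2·12 = 55
Stage 1: 31(ω_s−ω_c) = −55(ω_r−ω_c),  ω_r=0, ω_s=1
Stage 1: 31(1−ω_c) = −55(0−ω_c)  ⇒  86ω_c = 31  ⇒  ω_c = 31/86
  ⇒ ω_c¹/ω_s¹ = 31/86
Stage 2: N_ring = 36 + 2·14 = 64
Stage 2: 36(ω_s−ω_c) = −64(ω_r−ω_c),  ω_r=0, ω_s=1
Stage 2: 36(1−ω_c) = −64(0−ω_c)  ⇒  100ω_c = 36  ⇒  ω_c = 9/25
  ⇒ ω_c²/ω_s² = 9/25
Coupling ω_s² = ω_c¹ ⇒ overall = 31/86 × 9/25 = 279/2150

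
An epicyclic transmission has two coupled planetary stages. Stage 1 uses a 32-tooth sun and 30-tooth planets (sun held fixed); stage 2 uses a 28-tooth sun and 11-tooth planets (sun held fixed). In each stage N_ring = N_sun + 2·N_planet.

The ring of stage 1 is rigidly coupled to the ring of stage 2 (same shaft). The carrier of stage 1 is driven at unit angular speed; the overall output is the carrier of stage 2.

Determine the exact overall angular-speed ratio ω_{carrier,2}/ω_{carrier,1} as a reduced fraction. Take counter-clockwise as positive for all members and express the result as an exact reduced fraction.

775/897

Stage 1: N_ring = 32 + 2·30 = 92
Stage 1: 32(ω_s−ω_c) = −92(ω_r−ω_c),  ω_s=0, ω_c=1
Stage 1: ω_r = 1 − (32/92)(0−1) = 31/23
  ⇒ ω_r¹/ω_c¹ = 31/23
Stage 2: N_ring = 28 + 2·11 = 50
Stage 2: 28(ω_s−ω_c) = −50(ω_r−ω_c),  ω_s=0, ω_r=1
Stage 2: 28(0−ω_c) = −50(1−ω_c)  ⇒  78ω_c = 50  ⇒  ω_c = 25/39
  ⇒ ω_c²/ω_r² = 25/39
Coupling ω_r² = ω_r¹ ⇒ overall = 31/23 × 25/39 = 775/897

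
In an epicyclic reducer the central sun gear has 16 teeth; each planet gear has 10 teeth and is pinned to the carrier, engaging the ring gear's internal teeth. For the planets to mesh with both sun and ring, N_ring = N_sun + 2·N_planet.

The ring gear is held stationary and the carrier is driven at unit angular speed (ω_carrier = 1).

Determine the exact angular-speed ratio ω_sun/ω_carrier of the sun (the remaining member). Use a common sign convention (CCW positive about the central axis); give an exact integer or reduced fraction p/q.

13/4

N_ring = 16 + 2·10 = 36
16(ω_s−ω_c) = −36(ω_r−ω_c),  ω_r=0, ω_c=1
ω_s = 1 − (36/16)(0−1) = 13/4
ω_s/ω_c = 13/4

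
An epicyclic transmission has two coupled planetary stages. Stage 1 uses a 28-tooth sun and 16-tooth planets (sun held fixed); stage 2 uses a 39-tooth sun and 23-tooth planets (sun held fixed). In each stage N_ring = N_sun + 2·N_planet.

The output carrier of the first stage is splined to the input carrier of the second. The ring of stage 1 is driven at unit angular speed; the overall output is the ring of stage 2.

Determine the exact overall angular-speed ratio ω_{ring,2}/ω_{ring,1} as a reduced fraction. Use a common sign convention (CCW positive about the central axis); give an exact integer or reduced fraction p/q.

186/187

Stage 1: N_ring = 28 + 2·16 = 60
Stage 1: 28(ω_s−ω_c) = −60(ω_r−ω_c),  ω_s=0, ω_r=1
Stage 1: 28(0−ω_c) = −60(1−ω_c)  ⇒  88ω_c = 60  ⇒  ω_c = 15/22
  ⇒ ω_c¹/ω_r¹ = 15/22
Stage 2: N_ring = 39 + 2·23 = 85
Stage 2: 39(ω_s−ω_c) = −85(ω_r−ω_c),  ω_s=0, ω_c=1
Stage 2: ω_r = 1 − (39/85)(0−1) = 124/85
  ⇒ ω_r²/ω_c² = 124/85
Coupling ω_c² = ω_c¹ ⇒ overall = 15/22 × 124/85 = 186/187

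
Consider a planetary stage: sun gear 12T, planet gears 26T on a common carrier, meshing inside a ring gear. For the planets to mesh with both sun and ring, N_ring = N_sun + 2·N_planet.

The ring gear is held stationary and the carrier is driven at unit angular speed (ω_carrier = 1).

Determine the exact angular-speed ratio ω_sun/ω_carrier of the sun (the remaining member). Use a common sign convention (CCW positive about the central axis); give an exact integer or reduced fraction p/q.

N_ring = 12 + 2·26 = 64
12(ω_s−ω_c) = −64(ω_r−ω_c),  ω_r=0, ω_c=1
ω_s = 1 − (64/12)(0−1) = 19/3
ω_s/ω_c = 19/3

19/3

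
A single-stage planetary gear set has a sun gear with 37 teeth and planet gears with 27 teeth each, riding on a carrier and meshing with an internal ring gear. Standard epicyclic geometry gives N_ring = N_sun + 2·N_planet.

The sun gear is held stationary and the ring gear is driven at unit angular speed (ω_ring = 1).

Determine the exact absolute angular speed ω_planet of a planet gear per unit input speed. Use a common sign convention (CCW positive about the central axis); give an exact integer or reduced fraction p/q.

91/54

N_ring = 37 + 2·27 = 91
37(ω_s−ω_c) = −91(ω_r−ω_c),  ω_s=0, ω_r=1
37(0−ω_c) = −91(1−ω_c)  ⇒  128ω_c = 91  ⇒  ω_c = 91/128
sun–planet: 37·(0−91/128) = −27·(ω_p−ω_c)  ⇒  ω_p−ω_c = −(37/27)·(-91/128) = 3367/3456
ω_p = 91/128 + 3367/3456 = 91/54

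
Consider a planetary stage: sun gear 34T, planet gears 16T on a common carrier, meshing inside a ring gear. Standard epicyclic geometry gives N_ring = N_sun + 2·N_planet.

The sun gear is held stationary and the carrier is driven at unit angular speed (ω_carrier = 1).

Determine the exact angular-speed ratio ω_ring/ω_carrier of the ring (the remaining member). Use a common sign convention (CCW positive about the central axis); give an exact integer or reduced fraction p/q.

50/33

N_ring = 34 + 2·16 = 66
34(ω_s−ω_c) = −66(ω_r−ω_c),  ω_s=0, ω_c=1
ω_r = 1 − (34/66)(0−1) = 50/33
ω_r/ω_c = 50/33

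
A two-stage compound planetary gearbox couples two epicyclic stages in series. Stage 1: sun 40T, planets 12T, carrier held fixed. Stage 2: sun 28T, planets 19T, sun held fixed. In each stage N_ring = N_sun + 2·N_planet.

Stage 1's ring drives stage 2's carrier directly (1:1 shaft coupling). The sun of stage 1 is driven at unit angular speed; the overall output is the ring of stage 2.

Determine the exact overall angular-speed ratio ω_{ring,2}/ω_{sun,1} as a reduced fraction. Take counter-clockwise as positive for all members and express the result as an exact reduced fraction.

Stage 1: N_ring = 40 + 2·12 = 64
Stage 1: 40(ω_s−ω_c) = −64(ω_r−ω_c),  ω_c=0, ω_s=1
Stage 1: ω_r = 0 − (40/64)(1−0) = -5/8
  ⇒ ω_r¹/ω_s¹ = -5/8
Stage 2: N_ring = 28 + 2·19 = 66
Stage 2: 28(ω_s−ω_c) = −66(ω_r−ω_c),  ω_s=0, ω_c=1
Stage 2: ω_r = 1 − (28/66)(0−1) = 47/33
  ⇒ ω_r²/ω_c² = 47/33
Coupling ω_c² = ω_r¹ ⇒ overall = -5/8 × 47/33 = -235/264

-235/264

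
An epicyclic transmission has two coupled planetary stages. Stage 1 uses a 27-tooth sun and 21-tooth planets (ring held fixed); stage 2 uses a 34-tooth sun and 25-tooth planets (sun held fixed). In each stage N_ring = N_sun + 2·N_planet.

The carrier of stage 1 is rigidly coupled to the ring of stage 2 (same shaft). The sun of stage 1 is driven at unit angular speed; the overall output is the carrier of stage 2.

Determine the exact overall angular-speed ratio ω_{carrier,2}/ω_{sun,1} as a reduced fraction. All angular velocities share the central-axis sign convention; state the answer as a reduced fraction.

Stage 1: N_ring = 27 + 2·21 = 69
Stage 1: 27(ω_s−ω_c) = −69(ω_r−ω_c),  ω_r=0, ω_s=1
Stage 1: 27(1−ω_c) = −69(0−ω_c)  ⇒  96ω_c = 27  ⇒  ω_c = 9/32
  ⇒ ω_c¹/ω_s¹ = 9/32
Stage 2: N_ring = 34 + 2·25 = 84
Stage 2: 34(ω_s−ω_c) = −84(ω_r−ω_c),  ω_s=0, ω_r=1
Stage 2: 34(0−ω_c) = −84(1−ω_c)  ⇒  118ω_c = 84  ⇒  ω_c = 42/59
  ⇒ ω_c²/ω_r² = 42/59
Coupling ω_r² = ω_c¹ ⇒ overall = 9/32 × 42/59 = 189/944

189/944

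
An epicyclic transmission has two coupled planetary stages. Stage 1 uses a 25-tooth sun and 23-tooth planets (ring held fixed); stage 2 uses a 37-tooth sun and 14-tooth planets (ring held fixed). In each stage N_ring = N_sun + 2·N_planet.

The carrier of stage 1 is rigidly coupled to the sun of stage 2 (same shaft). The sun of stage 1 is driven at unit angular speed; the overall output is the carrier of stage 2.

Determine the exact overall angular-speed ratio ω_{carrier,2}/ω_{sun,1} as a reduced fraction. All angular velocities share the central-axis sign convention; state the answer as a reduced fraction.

925/9792

Stage 1: N_ring = 25 + 2·23 = 71
Stage 1: 25(ω_s−ω_c) = −71(ω_r−ω_c),  ω_r=0, ω_s=1
Stage 1: 25(1−ω_c) = −71(0−ω_c)  ⇒  96ω_c = 25  ⇒  ω_c = 25/96
  ⇒ ω_c¹/ω_s¹ = 25/96
Stage 2: N_ring = 37 + 2·14 = 65
Stage 2: 37(ω_s−ω_c) = −65(ω_r−ω_c),  ω_r=0, ω_s=1
Stage 2: 37(1−ω_c) = −65(0−ω_c)  ⇒  102ω_c = 37  ⇒  ω_c = 37/102
  ⇒ ω_c²/ω_s² = 37/102
Coupling ω_s² = ω_c¹ ⇒ overall = 25/96 × 37/102 = 925/9792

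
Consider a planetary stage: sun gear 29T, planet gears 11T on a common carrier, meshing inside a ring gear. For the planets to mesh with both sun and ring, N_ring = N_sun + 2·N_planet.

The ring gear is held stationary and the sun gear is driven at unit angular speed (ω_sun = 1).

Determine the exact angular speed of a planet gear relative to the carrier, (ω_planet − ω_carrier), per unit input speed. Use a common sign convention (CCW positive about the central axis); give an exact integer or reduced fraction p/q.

-1479/880

N_ring = 29 + 2·11 = 51
29(ω_s−ω_c) = −51(ω_r−ω_c),  ω_r=0, ω_s=1
29(1−ω_c) = −51(0−ω_c)  ⇒  80ω_c = 29  ⇒  ω_c = 29/80
sun–planet: 29·(1−29/80) = −11·(ω_p−ω_c)  ⇒  ω_p−ω_c = −(29/11)·(51/80) = -1479/880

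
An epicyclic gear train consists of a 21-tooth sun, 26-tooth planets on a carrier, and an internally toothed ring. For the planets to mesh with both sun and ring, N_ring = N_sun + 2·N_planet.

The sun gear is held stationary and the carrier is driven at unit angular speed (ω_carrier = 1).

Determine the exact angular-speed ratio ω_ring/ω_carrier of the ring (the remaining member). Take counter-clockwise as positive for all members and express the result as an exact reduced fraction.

94/73

N_ring = 21 + 2·26 = 73
21(ω_s−ω_c) = −73(ω_r−ω_c),  ω_s=0, ω_c=1
ω_r = 1 − (21/73)(0−1) = 94/73
ω_r/ω_c = 94/73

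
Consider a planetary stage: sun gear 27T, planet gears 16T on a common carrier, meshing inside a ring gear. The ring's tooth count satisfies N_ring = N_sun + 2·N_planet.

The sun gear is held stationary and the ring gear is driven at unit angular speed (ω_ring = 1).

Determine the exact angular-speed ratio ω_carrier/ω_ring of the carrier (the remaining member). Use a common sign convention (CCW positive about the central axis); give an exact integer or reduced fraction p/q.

N_ring = 27 + 2·16 = 59
27(ω_s−ω_c) = −59(ω_r−ω_c),  ω_s=0, ω_r=1
27(0−ω_c) = −59(1−ω_c)  ⇒  86ω_c = 59  ⇒  ω_c = 59/86
ω_c/ω_r = 59/86

59/86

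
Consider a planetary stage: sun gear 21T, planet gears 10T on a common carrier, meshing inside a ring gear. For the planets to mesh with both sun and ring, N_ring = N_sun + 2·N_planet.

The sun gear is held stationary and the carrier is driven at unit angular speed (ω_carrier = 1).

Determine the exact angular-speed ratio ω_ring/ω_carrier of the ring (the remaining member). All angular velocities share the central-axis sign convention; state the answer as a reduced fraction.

62/41

N_ring = 21 + 2·10 = 41
21(ω_s−ω_c) = −41(ω_r−ω_c),  ω_s=0, ω_c=1
ω_r = 1 − (21/41)(0−1) = 62/41
ω_r/ω_c = 62/41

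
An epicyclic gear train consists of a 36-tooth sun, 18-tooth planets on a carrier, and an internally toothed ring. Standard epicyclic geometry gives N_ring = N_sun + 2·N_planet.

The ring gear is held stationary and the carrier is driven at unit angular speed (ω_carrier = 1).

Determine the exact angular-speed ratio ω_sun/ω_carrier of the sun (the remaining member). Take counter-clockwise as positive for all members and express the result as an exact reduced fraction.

N_ring = 36 + 2·18 = 72
36(ω_s−ω_c) = −72(ω_r−ω_c),  ω_r=0, ω_c=1
ω_s = 1 − (72/36)(0−1) = 3
ω_s/ω_c = 3

3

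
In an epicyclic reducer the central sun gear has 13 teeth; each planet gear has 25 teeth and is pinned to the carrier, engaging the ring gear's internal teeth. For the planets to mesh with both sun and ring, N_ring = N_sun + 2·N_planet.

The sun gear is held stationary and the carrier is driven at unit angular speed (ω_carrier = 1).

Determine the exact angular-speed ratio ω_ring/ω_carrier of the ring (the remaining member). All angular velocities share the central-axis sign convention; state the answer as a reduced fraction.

N_ring = 13 + 2·25 = 63
13(ω_s−ω_c) = −63(ω_r−ω_c),  ω_s=0, ω_c=1
ω_r = 1 − (13/63)(0−1) = 76/63
ω_r/ω_c = 76/63

76/63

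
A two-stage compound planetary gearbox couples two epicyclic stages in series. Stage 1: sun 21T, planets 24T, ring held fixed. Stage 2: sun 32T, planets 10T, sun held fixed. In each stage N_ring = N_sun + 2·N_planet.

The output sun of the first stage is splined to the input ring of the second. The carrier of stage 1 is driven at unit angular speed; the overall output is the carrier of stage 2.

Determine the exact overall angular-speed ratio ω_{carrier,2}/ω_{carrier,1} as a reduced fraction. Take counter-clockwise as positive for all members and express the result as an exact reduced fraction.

Stage 1: N_ring = 21 + 2·24 = 69
Stage 1: 21(ω_s−ω_c) = −69(ω_r−ω_c),  ω_r=0, ω_c=1
Stage 1: ω_s = 1 − (69/21)(0−1) = 30/7
  ⇒ ω_s¹/ω_c¹ = 30/7
Stage 2: N_ring = 32 + 2·10 = 52
Stage 2: 32(ω_s−ω_c) = −52(ω_r−ω_c),  ω_s=0, ω_r=1
Stage 2: 32(0−ω_c) = −52(1−ω_c)  ⇒  84ω_c = 52  ⇒  ω_c = 13/21
  ⇒ ω_c²/ω_r² = 13/21
Coupling ω_r² = ω_s¹ ⇒ overall = 30/7 × 13/21 = 130/49

130/49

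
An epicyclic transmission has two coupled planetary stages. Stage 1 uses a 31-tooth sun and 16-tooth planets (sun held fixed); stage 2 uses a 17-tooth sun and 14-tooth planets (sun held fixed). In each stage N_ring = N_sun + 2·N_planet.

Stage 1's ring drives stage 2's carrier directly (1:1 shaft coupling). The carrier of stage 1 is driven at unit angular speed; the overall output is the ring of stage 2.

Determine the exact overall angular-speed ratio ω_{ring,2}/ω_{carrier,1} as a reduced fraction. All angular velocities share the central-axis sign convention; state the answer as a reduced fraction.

5828/2835

Stage 1: N_ring = 31 + 2·16 = 63
Stage 1: 31(ω_s−ω_c) = −63(ω_r−ω_c),  ω_s=0, ω_c=1
Stage 1: ω_r = 1 − (31/63)(0−1) = 94/63
  ⇒ ω_r¹/ω_c¹ = 94/63
Stage 2: N_ring = 17 + 2·14 = 45
Stage 2: 17(ω_s−ω_c) = −45(ω_r−ω_c),  ω_s=0, ω_c=1
Stage 2: ω_r = 1 − (17/45)(0−1) = 62/45
  ⇒ ω_r²/ω_c² = 62/45
Coupling ω_c² = ω_r¹ ⇒ overall = 94/63 × 62/45 = 5828/2835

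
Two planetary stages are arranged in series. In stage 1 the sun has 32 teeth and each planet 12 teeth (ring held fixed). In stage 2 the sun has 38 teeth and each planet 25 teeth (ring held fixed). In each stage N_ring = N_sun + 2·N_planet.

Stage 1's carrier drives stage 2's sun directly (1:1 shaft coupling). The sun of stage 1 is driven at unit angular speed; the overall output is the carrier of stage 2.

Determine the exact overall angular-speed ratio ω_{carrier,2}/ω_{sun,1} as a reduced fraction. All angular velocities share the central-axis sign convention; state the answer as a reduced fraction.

Stage 1: N_ring = 32 + 2·12 = 56
Stage 1: 32(ω_s−ω_c) = −56(ω_r−ω_c),  ω_r=0, ω_s=1
Stage 1: 32(1−ω_c) = −56(0−ω_c)  ⇒  88ω_c = 32  ⇒  ω_c = 4/11
  ⇒ ω_c¹/ω_s¹ = 4/11
Stage 2: N_ring = 38 + 2·25 = 88
Stage 2: 38(ω_s−ω_c) = −88(ω_r−ω_c),  ω_r=0, ω_s=1
Stage 2: 38(1−ω_c) = −88(0−ω_c)  ⇒  126ω_c = 38  ⇒  ω_c = 19/63
  ⇒ ω_c²/ω_s² = 19/63
Coupling ω_s² = ω_c¹ ⇒ overall = 4/11 × 19/63 = 76/693

76/693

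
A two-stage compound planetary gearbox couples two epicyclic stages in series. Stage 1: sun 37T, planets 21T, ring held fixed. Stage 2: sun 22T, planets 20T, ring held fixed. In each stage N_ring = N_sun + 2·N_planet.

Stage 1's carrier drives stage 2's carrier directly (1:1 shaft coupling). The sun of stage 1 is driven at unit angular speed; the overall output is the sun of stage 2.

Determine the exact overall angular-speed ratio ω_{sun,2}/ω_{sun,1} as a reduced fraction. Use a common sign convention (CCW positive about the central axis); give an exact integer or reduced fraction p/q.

777/638

Stage 1: N_ring = 37 + 2·21 = 79
Stage 1: 37(ω_s−ω_c) = −79(ω_r−ω_c),  ω_r=0, ω_s=1
Stage 1: 37(1−ω_c) = −79(0−ω_c)  ⇒  116ω_c = 37  ⇒  ω_c = 37/116
  ⇒ ω_c¹/ω_s¹ = 37/116
Stage 2: N_ring = 22 + 2·20 = 62
Stage 2: 22(ω_s−ω_c) = −62(ω_r−ω_c),  ω_r=0, ω_c=1
Stage 2: ω_s = 1 − (62/22)(0−1) = 42/11
  ⇒ ω_s²/ω_c² = 42/11
Coupling ω_c² = ω_c¹ ⇒ overall = 37/116 × 42/11 = 777/638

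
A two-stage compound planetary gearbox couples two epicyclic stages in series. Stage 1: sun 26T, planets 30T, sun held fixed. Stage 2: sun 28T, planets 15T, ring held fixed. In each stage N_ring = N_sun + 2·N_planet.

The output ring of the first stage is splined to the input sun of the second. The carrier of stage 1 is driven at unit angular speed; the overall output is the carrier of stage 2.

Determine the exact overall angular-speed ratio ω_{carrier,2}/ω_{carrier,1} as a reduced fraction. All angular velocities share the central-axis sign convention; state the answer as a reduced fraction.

Stage 1: N_ring = 26 + 2·30 = 86
Stage 1: 26(ω_s−ω_c) = −86(ω_r−ω_c),  ω_s=0, ω_c=1
Stage 1: ω_r = 1 − (26/86)(0−1) = 56/43
  ⇒ ω_r¹/ω_c¹ = 56/43
Stage 2: N_ring = 28 + 2·15 = 58
Stage 2: 28(ω_s−ω_c) = −58(ω_r−ω_c),  ω_r=0, ω_s=1
Stage 2: 28(1−ω_c) = −58(0−ω_c)  ⇒  86ω_c = 28  ⇒  ω_c = 14/43
  ⇒ ω_c²/ω_s² = 14/43
Coupling ω_s² = ω_r¹ ⇒ overall = 56/43 × 14/43 = 784/1849

784/1849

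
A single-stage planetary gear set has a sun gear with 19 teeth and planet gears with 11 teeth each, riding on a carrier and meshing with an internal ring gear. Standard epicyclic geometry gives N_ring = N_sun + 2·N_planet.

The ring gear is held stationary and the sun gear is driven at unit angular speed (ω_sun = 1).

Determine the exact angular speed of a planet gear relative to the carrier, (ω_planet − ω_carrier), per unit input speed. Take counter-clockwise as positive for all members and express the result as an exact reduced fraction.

N_ring = 19 + 2·11 = 41
19(ω_s−ω_c) = −41(ω_r−ω_c),  ω_r=0, ω_s=1
19(1−ω_c) = −41(0−ω_c)  ⇒  60ω_c = 19  ⇒  ω_c = 19/60
sun–planet: 19·(1−19/60) = −11·(ω_p−ω_c)  ⇒  ω_p−ω_c = −(19/11)·(41/60) = -779/660

-779/660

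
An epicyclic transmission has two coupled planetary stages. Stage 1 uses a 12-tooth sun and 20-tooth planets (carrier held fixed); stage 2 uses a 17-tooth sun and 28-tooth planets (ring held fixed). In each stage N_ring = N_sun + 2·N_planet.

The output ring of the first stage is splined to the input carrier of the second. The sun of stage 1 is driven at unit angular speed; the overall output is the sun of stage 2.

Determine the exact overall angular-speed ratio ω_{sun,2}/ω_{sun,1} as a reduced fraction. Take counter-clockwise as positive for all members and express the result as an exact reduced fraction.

-270/221

Stage 1: N_ring = 12 + 2·20 = 52
Stage 1: 12(ω_s−ω_c) = −52(ω_r−ω_c),  ω_c=0, ω_s=1
Stage 1: ω_r = 0 − (12/52)(1−0) = -3/13
  ⇒ ω_r¹/ω_s¹ = -3/13
Stage 2: N_ring = 17 + 2·28 = 73
Stage 2: 17(ω_s−ω_c) = −73(ω_r−ω_c),  ω_r=0, ω_c=1
Stage 2: ω_s = 1 − (73/17)(0−1) = 90/17
  ⇒ ω_s²/ω_c² = 90/17
Coupling ω_c² = ω_r¹ ⇒ overall = -3/13 × 90/17 = -270/221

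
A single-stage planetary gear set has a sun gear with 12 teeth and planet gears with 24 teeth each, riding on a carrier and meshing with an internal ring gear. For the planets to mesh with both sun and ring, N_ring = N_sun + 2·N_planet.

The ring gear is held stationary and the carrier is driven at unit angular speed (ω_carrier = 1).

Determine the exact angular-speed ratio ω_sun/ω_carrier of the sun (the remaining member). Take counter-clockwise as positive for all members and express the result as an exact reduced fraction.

6

N_ring = 12 + 2·24 = 60
12(ω_s−ω_c) = −60(ω_r−ω_c),  ω_r=0, ω_c=1
ω_s = 1 − (60/12)(0−1) = 6
ω_s/ω_c = 6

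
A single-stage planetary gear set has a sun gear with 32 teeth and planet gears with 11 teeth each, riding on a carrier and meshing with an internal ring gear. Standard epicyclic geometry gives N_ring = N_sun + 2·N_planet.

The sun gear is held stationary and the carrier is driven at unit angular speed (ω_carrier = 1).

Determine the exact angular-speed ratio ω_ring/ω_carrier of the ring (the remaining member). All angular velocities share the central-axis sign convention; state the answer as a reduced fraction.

43/27

N_ring = 32 + 2·11 = 54
32(ω_s−ω_c) = −54(ω_r−ω_c),  ω_s=0, ω_c=1
ω_r = 1 − (32/54)(0−1) = 43/27
ω_r/ω_c = 43/27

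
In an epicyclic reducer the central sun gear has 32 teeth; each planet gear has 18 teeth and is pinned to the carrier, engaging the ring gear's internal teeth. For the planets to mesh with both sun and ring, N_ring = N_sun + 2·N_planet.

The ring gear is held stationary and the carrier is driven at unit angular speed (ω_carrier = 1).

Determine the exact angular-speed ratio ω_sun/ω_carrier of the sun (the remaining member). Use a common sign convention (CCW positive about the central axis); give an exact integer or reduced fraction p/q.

N_ring = 32 + 2·18 = 68
32(ω_s−ω_c) = −68(ω_r−ω_c),  ω_r=0, ω_c=1
ω_s = 1 − (68/32)(0−1) = 25/8
ω_s/ω_c = 25/8

25/8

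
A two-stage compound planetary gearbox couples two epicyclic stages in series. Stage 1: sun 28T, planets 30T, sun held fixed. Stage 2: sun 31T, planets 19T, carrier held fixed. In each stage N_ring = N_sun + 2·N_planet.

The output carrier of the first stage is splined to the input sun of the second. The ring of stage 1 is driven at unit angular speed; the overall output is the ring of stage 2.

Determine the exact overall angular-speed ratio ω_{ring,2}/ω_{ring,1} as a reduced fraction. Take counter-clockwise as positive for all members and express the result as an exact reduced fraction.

-682/2001

Stage 1: N_ring = 28 + 2·30 = 88
Stage 1: 28(ω_s−ω_c) = −88(ω_r−ω_c),  ω_s=0, ω_r=1
Stage 1: 28(0−ω_c) = −88(1−ω_c)  ⇒  116ω_c = 88  ⇒  ω_c = 22/29
  ⇒ ω_c¹/ω_r¹ = 22/29
Stage 2: N_ring = 31 + 2·19 = 69
Stage 2: 31(ω_s−ω_c) = −69(ω_r−ω_c),  ω_c=0, ω_s=1
Stage 2: ω_r = 0 − (31/69)(1−0) = -31/69
  ⇒ ω_r²/ω_s² = -31/69
Coupling ω_s² = ω_c¹ ⇒ overall = 22/29 × -31/69 = -682/2001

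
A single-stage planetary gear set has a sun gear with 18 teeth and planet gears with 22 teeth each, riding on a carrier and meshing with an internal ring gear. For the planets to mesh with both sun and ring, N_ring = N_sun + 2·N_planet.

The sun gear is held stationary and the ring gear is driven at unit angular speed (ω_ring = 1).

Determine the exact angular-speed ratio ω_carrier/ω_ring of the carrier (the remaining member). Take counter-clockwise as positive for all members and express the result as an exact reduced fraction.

N_ring = 18 + 2·22 = 62
18(ω_s−ω_c) = −62(ω_r−ω_c),  ω_s=0, ω_r=1
18(0−ω_c) = −62(1−ω_c)  ⇒  80ω_c = 62  ⇒  ω_c = 31/40
ω_c/ω_r = 31/40

31/40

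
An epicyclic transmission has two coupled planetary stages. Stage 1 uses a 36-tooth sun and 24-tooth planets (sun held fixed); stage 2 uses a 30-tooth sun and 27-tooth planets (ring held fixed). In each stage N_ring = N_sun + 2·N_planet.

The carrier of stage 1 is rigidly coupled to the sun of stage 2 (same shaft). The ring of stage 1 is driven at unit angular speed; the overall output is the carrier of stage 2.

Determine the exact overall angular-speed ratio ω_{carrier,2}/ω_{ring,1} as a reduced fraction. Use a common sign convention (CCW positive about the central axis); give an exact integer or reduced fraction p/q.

7/38

Stage 1: N_ring = 36 + 2·24 = 84
Stage 1: 36(ω_s−ω_c) = −84(ω_r−ω_c),  ω_s=0, ω_r=1
Stage 1: 36(0−ω_c) = −84(1−ω_c)  ⇒  120ω_c = 84  ⇒  ω_c = 7/10
  ⇒ ω_c¹/ω_r¹ = 7/10
Stage 2: N_ring = 30 + 2·27 = 84
Stage 2: 30(ω_s−ω_c) = −84(ω_r−ω_c),  ω_r=0, ω_s=1
Stage 2: 30(1−ω_c) = −84(0−ω_c)  ⇒  114ω_c = 30  ⇒  ω_c = 5/19
  ⇒ ω_c²/ω_s² = 5/19
Coupling ω_s² = ω_c¹ ⇒ overall = 7/10 × 5/19 = 7/38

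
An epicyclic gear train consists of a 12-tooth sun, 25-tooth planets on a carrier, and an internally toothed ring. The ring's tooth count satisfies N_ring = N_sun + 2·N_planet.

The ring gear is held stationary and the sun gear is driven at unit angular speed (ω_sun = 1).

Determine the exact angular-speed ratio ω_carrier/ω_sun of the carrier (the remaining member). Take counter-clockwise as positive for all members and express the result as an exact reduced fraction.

N_ring = 12 + 2·25 = 62
12(ω_s−ω_c) = −62(ω_r−ω_c),  ω_r=0, ω_s=1
12(1−ω_c) = −62(0−ω_c)  ⇒  74ω_c = 12  ⇒  ω_c = 6/37
ω_c/ω_s = 6/37

6/37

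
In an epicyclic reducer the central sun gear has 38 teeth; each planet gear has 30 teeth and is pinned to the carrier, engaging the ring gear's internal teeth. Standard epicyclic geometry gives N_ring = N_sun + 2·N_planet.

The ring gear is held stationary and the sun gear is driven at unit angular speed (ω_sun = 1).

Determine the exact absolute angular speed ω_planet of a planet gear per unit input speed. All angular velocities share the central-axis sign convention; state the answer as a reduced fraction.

N_ring = 38 + 2·30 = 98
38(ω_s−ω_c) = −98(ω_r−ω_c),  ω_r=0, ω_s=1
38(1−ω_c) = −98(0−ω_c)  ⇒  136ω_c = 38  ⇒  ω_c = 19/68
sun–planet: 38·(1−19/68) = −30·(ω_p−ω_c)  ⇒  ω_p−ω_c = −(38/30)·(49/68) = -931/1020
ω_p = 19/68 − 931/1020 = -19/30

-19/30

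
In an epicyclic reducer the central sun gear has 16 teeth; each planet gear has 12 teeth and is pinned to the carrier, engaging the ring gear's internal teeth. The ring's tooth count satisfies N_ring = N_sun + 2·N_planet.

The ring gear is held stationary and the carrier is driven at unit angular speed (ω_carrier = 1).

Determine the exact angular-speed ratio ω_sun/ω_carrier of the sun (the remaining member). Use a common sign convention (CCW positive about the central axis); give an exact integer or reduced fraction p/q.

N_ring = 16 + 2·12 = 40
16(ω_s−ω_c) = −40(ω_r−ω_c),  ω_r=0, ω_c=1
ω_s = 1 − (40/16)(0−1) = 7/2
ω_s/ω_c = 7/2

7/2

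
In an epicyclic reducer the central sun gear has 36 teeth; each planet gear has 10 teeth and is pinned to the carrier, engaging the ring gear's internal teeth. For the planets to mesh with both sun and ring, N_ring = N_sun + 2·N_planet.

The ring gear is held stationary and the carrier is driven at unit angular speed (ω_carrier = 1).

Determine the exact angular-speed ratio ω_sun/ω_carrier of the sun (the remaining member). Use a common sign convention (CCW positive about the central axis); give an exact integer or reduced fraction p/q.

N_ring = 36 + 2·10 = 56
36(ω_s−ω_c) = −56(ω_r−ω_c),  ω_r=0, ω_c=1
ω_s = 1 − (56/36)(0−1) = 23/9
ω_s/ω_c = 23/9

23/9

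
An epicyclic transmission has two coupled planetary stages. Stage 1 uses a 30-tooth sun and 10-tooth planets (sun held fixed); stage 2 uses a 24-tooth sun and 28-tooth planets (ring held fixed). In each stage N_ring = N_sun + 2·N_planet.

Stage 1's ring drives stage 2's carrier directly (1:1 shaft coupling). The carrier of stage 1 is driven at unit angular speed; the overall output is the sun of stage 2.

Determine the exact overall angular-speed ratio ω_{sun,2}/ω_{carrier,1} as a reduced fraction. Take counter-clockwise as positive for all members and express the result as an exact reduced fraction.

104/15

Stage 1: N_ring = 30 + 2·10 = 50
Stage 1: 30(ω_s−ω_c) = −50(ω_r−ω_c),  ω_s=0, ω_c=1
Stage 1: ω_r = 1 − (30/50)(0−1) = 8/5
  ⇒ ω_r¹/ω_c¹ = 8/5
Stage 2: N_ring = 24 + 2·28 = 80
Stage 2: 24(ω_s−ω_c) = −80(ω_r−ω_c),  ω_r=0, ω_c=1
Stage 2: ω_s = 1 − (80/24)(0−1) = 13/3
  ⇒ ω_s²/ω_c² = 13/3
Coupling ω_c² = ω_r¹ ⇒ overall = 8/5 × 13/3 = 104/15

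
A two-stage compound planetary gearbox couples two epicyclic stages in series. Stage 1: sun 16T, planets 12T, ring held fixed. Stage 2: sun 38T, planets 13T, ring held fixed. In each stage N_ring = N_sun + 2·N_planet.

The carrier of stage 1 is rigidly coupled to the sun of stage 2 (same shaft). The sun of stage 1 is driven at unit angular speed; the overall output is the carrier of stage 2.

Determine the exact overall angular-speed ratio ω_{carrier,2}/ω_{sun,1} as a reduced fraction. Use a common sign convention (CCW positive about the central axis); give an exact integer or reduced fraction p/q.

Stage 1: N_ring = 16 + 2·12 = 40
Stage 1: 16(ω_s−ω_c) = −40(ω_r−ω_c),  ω_r=0, ω_s=1
Stage 1: 16(1−ω_c) = −40(0−ω_c)  ⇒  56ω_c = 16  ⇒  ω_c = 2/7
  ⇒ ω_c¹/ω_s¹ = 2/7
Stage 2: N_ring = 38 + 2·13 = 64
Stage 2: 38(ω_s−ω_c) = −64(ω_r−ω_c),  ω_r=0, ω_s=1
Stage 2: 38(1−ω_c) = −64(0−ω_c)  ⇒  102ω_c = 38  ⇒  ω_c = 19/51
  ⇒ ω_c²/ω_s² = 19/51
Coupling ω_s² = ω_c¹ ⇒ overall = 2/7 × 19/51 = 38/357

38/357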